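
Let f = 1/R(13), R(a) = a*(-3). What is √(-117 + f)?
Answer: 2*I*√44499/39 ≈ 10.818*I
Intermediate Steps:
R(a) = -3*a
f = -1/39 (f = 1/(-3*13) = 1/(-39) = -1/39 ≈ -0.025641)
√(-117 + f) = √(-117 - 1/39) = √(-4564/39) = 2*I*√44499/39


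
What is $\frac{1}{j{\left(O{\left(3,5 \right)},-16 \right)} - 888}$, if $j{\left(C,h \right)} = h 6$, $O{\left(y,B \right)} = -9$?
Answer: $- \frac{1}{984} \approx -0.0010163$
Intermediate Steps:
$j{\left(C,h \right)} = 6 h$
$\frac{1}{j{\left(O{\left(3,5 \right)},-16 \right)} - 888} = \frac{1}{6 \left(-16\right) - 888} = \frac{1}{-96 - 888} = \frac{1}{-984} = - \frac{1}{984}$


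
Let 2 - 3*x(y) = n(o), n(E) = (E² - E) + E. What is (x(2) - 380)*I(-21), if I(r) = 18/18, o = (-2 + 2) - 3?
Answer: -1147/3 ≈ -382.33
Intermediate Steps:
o = -3 (o = 0 - 3 = -3)
I(r) = 1 (I(r) = 18*(1/18) = 1)
n(E) = E²
x(y) = -7/3 (x(y) = ⅔ - ⅓*(-3)² = ⅔ - ⅓*9 = ⅔ - 3 = -7/3)
(x(2) - 380)*I(-21) = (-7/3 - 380)*1 = -1147/3*1 = -1147/3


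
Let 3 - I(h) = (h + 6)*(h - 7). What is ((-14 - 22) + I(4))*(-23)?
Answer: 69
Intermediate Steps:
I(h) = 3 - (-7 + h)*(6 + h) (I(h) = 3 - (h + 6)*(h - 7) = 3 - (6 + h)*(-7 + h) = 3 - (-7 + h)*(6 + h))
((-14 - 22) + I(4))*(-23) = ((-14 - 22) + (45 + 4 - 1*4²))*(-23) = (-36 + (45 + 4 - 1*16))*(-23) = (-36 + (45 + 4 - 16))*(-23) = (-36 + 33)*(-23) = -3*(-23) = 69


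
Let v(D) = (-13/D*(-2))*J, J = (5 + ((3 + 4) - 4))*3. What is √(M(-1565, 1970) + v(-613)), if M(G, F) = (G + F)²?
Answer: √61635127713/613 ≈ 405.00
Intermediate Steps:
M(G, F) = (F + G)²
J = 24 (J = (5 + (7 - 4))*3 = (5 + 3)*3 = 8*3 = 24)
v(D) = 624/D (v(D) = (-13/D*(-2))*24 = (26/D)*24 = 624/D)
√(M(-1565, 1970) + v(-613)) = √((1970 - 1565)² + 624/(-613)) = √(405² + 624*(-1/613)) = √(164025 - 624/613) = √(100546701/613) = √61635127713/613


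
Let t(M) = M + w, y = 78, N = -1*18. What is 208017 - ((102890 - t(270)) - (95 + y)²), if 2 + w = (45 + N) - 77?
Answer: 135274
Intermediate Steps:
N = -18
w = -52 (w = -2 + ((45 - 18) - 77) = -2 + (27 - 77) = -2 - 50 = -52)
t(M) = -52 + M (t(M) = M - 52 = -52 + M)
208017 - ((102890 - t(270)) - (95 + y)²) = 208017 - ((102890 - (-52 + 270)) - (95 + 78)²) = 208017 - ((102890 - 1*218) - 1*173²) = 208017 - ((102890 - 218) - 1*29929) = 208017 - (102672 - 29929) = 208017 - 1*72743 = 208017 - 72743 = 135274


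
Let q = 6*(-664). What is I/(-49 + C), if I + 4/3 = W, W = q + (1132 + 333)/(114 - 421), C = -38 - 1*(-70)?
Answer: 3674887/15657 ≈ 234.71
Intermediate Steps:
C = 32 (C = -38 + 70 = 32)
q = -3984
W = -1224553/307 (W = -3984 + (1132 + 333)/(114 - 421) = -3984 + 1465/(-307) = -3984 + 1465*(-1/307) = -3984 - 1465/307 = -1224553/307 ≈ -3988.8)
I = -3674887/921 (I = -4/3 - 1224553/307 = -3674887/921 ≈ -3990.1)
I/(-49 + C) = -3674887/921/(-49 + 32) = -3674887/921/(-17) = -1/17*(-3674887/921) = 3674887/15657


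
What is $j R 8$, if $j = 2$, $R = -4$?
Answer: $-64$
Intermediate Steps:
$j R 8 = 2 \left(-4\right) 8 = \left(-8\right) 8 = -64$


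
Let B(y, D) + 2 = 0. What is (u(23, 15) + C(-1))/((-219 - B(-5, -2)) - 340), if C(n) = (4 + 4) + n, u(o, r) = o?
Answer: -30/557 ≈ -0.053860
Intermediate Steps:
B(y, D) = -2 (B(y, D) = -2 + 0 = -2)
C(n) = 8 + n
(u(23, 15) + C(-1))/((-219 - B(-5, -2)) - 340) = (23 + (8 - 1))/((-219 - 1*(-2)) - 340) = (23 + 7)/((-219 + 2) - 340) = 30/(-217 - 340) = 30/(-557) = 30*(-1/557) = -30/557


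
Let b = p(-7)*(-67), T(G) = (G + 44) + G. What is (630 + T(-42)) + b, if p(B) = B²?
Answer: -2693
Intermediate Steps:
T(G) = 44 + 2*G (T(G) = (44 + G) + G = 44 + 2*G)
b = -3283 (b = (-7)²*(-67) = 49*(-67) = -3283)
(630 + T(-42)) + b = (630 + (44 + 2*(-42))) - 3283 = (630 + (44 - 84)) - 3283 = (630 - 40) - 3283 = 590 - 3283 = -2693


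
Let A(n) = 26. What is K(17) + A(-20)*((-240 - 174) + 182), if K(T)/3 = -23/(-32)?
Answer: -192955/32 ≈ -6029.8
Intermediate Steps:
K(T) = 69/32 (K(T) = 3*(-23/(-32)) = 3*(-23*(-1/32)) = 3*(23/32) = 69/32)
K(17) + A(-20)*((-240 - 174) + 182) = 69/32 + 26*((-240 - 174) + 182) = 69/32 + 26*(-414 + 182) = 69/32 + 26*(-232) = 69/32 - 6032 = -192955/32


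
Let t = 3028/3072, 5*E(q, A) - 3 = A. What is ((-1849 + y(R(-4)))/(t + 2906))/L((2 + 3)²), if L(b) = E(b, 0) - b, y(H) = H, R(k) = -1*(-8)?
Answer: 706944/27237293 ≈ 0.025955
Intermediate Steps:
E(q, A) = ⅗ + A/5
R(k) = 8
t = 757/768 (t = 3028*(1/3072) = 757/768 ≈ 0.98568)
L(b) = ⅗ - b (L(b) = (⅗ + (⅕)*0) - b = (⅗ + 0) - b = ⅗ - b)
((-1849 + y(R(-4)))/(t + 2906))/L((2 + 3)²) = ((-1849 + 8)/(757/768 + 2906))/(⅗ - (2 + 3)²) = (-1841/2232565/768)/(⅗ - 1*5²) = (-1841*768/2232565)/(⅗ - 1*25) = -1413888/(2232565*(⅗ - 25)) = -1413888/(2232565*(-122/5)) = -1413888/2232565*(-5/122) = 706944/27237293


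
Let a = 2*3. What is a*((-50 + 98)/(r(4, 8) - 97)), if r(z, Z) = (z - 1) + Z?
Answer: -144/43 ≈ -3.3488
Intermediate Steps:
r(z, Z) = -1 + Z + z (r(z, Z) = (-1 + z) + Z = -1 + Z + z)
a = 6
a*((-50 + 98)/(r(4, 8) - 97)) = 6*((-50 + 98)/((-1 + 8 + 4) - 97)) = 6*(48/(11 - 97)) = 6*(48/(-86)) = 6*(48*(-1/86)) = 6*(-24/43) = -144/43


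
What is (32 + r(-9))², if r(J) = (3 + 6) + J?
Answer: 1024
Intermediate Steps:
r(J) = 9 + J
(32 + r(-9))² = (32 + (9 - 9))² = (32 + 0)² = 32² = 1024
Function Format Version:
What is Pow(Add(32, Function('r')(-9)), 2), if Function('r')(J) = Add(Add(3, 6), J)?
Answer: 1024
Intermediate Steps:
Function('r')(J) = Add(9, J)
Pow(Add(32, Function('r')(-9)), 2) = Pow(Add(32, Add(9, -9)), 2) = Pow(Add(32, 0), 2) = Pow(32, 2) = 1024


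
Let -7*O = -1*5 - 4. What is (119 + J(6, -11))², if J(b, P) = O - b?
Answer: 640000/49 ≈ 13061.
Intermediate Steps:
O = 9/7 (O = -(-1*5 - 4)/7 = -(-5 - 4)/7 = -⅐*(-9) = 9/7 ≈ 1.2857)
J(b, P) = 9/7 - b
(119 + J(6, -11))² = (119 + (9/7 - 1*6))² = (119 + (9/7 - 6))² = (119 - 33/7)² = (800/7)² = 640000/49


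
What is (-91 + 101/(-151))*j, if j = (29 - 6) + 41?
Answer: -885888/151 ≈ -5866.8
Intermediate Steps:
j = 64 (j = 23 + 41 = 64)
(-91 + 101/(-151))*j = (-91 + 101/(-151))*64 = (-91 + 101*(-1/151))*64 = (-91 - 101/151)*64 = -13842/151*64 = -885888/151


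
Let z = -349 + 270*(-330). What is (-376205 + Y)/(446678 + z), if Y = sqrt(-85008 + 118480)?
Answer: -376205/357229 + 8*sqrt(523)/357229 ≈ -1.0526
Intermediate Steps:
z = -89449 (z = -349 - 89100 = -89449)
Y = 8*sqrt(523) (Y = sqrt(33472) = 8*sqrt(523) ≈ 182.95)
(-376205 + Y)/(446678 + z) = (-376205 + 8*sqrt(523))/(446678 - 89449) = (-376205 + 8*sqrt(523))/357229 = (-376205 + 8*sqrt(523))*(1/357229) = -376205/357229 + 8*sqrt(523)/357229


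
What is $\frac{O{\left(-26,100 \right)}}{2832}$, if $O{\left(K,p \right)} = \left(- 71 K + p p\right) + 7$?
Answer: $\frac{3951}{944} \approx 4.1854$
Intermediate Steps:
$O{\left(K,p \right)} = 7 + p^{2} - 71 K$ ($O{\left(K,p \right)} = \left(- 71 K + p^{2}\right) + 7 = \left(p^{2} - 71 K\right) + 7 = 7 + p^{2} - 71 K$)
$\frac{O{\left(-26,100 \right)}}{2832} = \frac{7 + 100^{2} - -1846}{2832} = \left(7 + 10000 + 1846\right) \frac{1}{2832} = 11853 \cdot \frac{1}{2832} = \frac{3951}{944}$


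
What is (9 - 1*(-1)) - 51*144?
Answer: -7334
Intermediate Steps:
(9 - 1*(-1)) - 51*144 = (9 + 1) - 7344 = 10 - 7344 = -7334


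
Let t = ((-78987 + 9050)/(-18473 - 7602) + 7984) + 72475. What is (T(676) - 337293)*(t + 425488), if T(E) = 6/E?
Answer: -107430507130684773/629525 ≈ -1.7065e+11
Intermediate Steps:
t = 299719766/3725 (t = (-69937/(-26075) + 7984) + 72475 = (-69937*(-1/26075) + 7984) + 72475 = (9991/3725 + 7984) + 72475 = 29750391/3725 + 72475 = 299719766/3725 ≈ 80462.)
(T(676) - 337293)*(t + 425488) = (6/676 - 337293)*(299719766/3725 + 425488) = (6*(1/676) - 337293)*(1884662566/3725) = (3/338 - 337293)*(1884662566/3725) = -114005031/338*1884662566/3725 = -107430507130684773/629525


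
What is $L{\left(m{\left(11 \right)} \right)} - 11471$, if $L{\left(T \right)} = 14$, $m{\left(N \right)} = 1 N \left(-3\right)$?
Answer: $-11457$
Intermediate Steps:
$m{\left(N \right)} = - 3 N$ ($m{\left(N \right)} = N \left(-3\right) = - 3 N$)
$L{\left(m{\left(11 \right)} \right)} - 11471 = 14 - 11471 = -11457$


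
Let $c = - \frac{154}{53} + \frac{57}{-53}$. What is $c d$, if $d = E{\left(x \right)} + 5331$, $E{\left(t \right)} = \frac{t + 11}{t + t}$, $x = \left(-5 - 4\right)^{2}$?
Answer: $- \frac{91121827}{4293} \approx -21226.0$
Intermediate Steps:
$x = 81$ ($x = \left(-9\right)^{2} = 81$)
$c = - \frac{211}{53}$ ($c = \left(-154\right) \frac{1}{53} + 57 \left(- \frac{1}{53}\right) = - \frac{154}{53} - \frac{57}{53} = - \frac{211}{53} \approx -3.9811$)
$E{\left(t \right)} = \frac{11 + t}{2 t}$
$d = \frac{431857}{81}$ ($d = \frac{11 + 81}{2 \cdot 81} + 5331 = \frac{1}{2} \cdot \frac{1}{81} \cdot 92 + 5331 = \frac{46}{81} + 5331 = \frac{431857}{81} \approx 5331.6$)
$c d = \left(- \frac{211}{53}\right) \frac{431857}{81} = - \frac{91121827}{4293}$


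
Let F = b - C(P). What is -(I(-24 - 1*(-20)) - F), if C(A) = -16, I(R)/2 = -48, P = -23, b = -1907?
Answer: -1795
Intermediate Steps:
I(R) = -96 (I(R) = 2*(-48) = -96)
F = -1891 (F = -1907 - 1*(-16) = -1907 + 16 = -1891)
-(I(-24 - 1*(-20)) - F) = -(-96 - 1*(-1891)) = -(-96 + 1891) = -1*1795 = -1795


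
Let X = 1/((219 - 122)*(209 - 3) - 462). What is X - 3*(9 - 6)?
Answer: -175679/19520 ≈ -9.0000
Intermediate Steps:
X = 1/19520 (X = 1/(97*206 - 462) = 1/(19982 - 462) = 1/19520 ≈ 5.1229e-5)
X - 3*(9 - 6) = 1/19520 - 3*(9 - 6) = 1/19520 - 3*3 = 1/19520 - 9 = -175679/19520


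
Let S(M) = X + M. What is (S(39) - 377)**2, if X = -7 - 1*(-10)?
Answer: 112225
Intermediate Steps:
X = 3 (X = -7 + 10 = 3)
S(M) = 3 + M
(S(39) - 377)**2 = ((3 + 39) - 377)**2 = (42 - 377)**2 = (-335)**2 = 112225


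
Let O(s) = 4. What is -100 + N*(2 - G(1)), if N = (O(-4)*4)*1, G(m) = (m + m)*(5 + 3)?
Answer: -324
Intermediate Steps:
G(m) = 16*m (G(m) = (2*m)*8 = 16*m)
N = 16 (N = (4*4)*1 = 16*1 = 16)
-100 + N*(2 - G(1)) = -100 + 16*(2 - 16) = -100 + 16*(-14) = -100 - 224 = -324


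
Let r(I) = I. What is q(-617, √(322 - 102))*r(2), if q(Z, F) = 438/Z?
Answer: -876/617 ≈ -1.4198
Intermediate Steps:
q(-617, √(322 - 102))*r(2) = (438/(-617))*2 = (438*(-1/617))*2 = -438/617*2 = -876/617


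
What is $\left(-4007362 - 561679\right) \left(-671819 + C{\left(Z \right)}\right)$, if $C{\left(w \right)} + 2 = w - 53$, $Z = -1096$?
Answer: $3074827521770$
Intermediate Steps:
$C{\left(w \right)} = -55 + w$ ($C{\left(w \right)} = -2 + \left(w - 53\right) = -2 + \left(-53 + w\right) = -55 + w$)
$\left(-4007362 - 561679\right) \left(-671819 + C{\left(Z \right)}\right) = \left(-4007362 - 561679\right) \left(-671819 - 1151\right) = - 4569041 \left(-671819 - 1151\right) = \left(-4569041\right) \left(-672970\right) = 3074827521770$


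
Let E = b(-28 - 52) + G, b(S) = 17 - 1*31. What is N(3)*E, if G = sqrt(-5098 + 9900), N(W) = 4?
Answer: -56 + 196*sqrt(2) ≈ 221.19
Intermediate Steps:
b(S) = -14 (b(S) = 17 - 31 = -14)
G = 49*sqrt(2) (G = sqrt(4802) = 49*sqrt(2) ≈ 69.297)
E = -14 + 49*sqrt(2) ≈ 55.296
N(3)*E = 4*(-14 + 49*sqrt(2)) = -56 + 196*sqrt(2)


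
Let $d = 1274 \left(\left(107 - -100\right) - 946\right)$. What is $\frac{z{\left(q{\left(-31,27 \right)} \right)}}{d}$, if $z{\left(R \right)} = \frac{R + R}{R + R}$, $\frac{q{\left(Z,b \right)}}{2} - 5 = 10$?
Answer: $- \frac{1}{941486} \approx -1.0622 \cdot 10^{-6}$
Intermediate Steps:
$q{\left(Z,b \right)} = 30$ ($q{\left(Z,b \right)} = 10 + 2 \cdot 10 = 10 + 20 = 30$)
$d = -941486$ ($d = 1274 \left(\left(107 + 100\right) - 946\right) = 1274 \left(207 - 946\right) = 1274 \left(-739\right) = -941486$)
$z{\left(R \right)} = 1$ ($z{\left(R \right)} = \frac{2 R}{2 R} = 2 R \frac{1}{2 R} = 1$)
$\frac{z{\left(q{\left(-31,27 \right)} \right)}}{d} = 1 \frac{1}{-941486} = 1 \left(- \frac{1}{941486}\right) = - \frac{1}{941486}$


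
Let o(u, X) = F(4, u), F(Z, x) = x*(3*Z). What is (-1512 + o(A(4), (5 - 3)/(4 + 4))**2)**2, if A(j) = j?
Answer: 627264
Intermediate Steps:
F(Z, x) = 3*Z*x
o(u, X) = 12*u (o(u, X) = 3*4*u = 12*u)
(-1512 + o(A(4), (5 - 3)/(4 + 4))**2)**2 = (-1512 + (12*4)**2)**2 = (-1512 + 48**2)**2 = (-1512 + 2304)**2 = 792**2 = 627264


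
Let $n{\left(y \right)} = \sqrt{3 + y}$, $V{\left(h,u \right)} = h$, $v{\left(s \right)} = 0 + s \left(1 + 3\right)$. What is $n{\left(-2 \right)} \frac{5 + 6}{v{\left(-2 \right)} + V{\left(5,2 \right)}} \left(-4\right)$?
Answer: $\frac{44}{3} \approx 14.667$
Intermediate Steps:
$v{\left(s \right)} = 4 s$ ($v{\left(s \right)} = 0 + s 4 = 0 + 4 s = 4 s$)
$n{\left(-2 \right)} \frac{5 + 6}{v{\left(-2 \right)} + V{\left(5,2 \right)}} \left(-4\right) = \sqrt{3 - 2} \frac{5 + 6}{4 \left(-2\right) + 5} \left(-4\right) = \sqrt{1} \frac{11}{-8 + 5} \left(-4\right) = 1 \frac{11}{-3} \left(-4\right) = 1 \cdot 11 \left(- \frac{1}{3}\right) \left(-4\right) = 1 \left(- \frac{11}{3}\right) \left(-4\right) = \left(- \frac{11}{3}\right) \left(-4\right) = \frac{44}{3}$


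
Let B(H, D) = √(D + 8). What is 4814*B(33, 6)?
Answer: 4814*√14 ≈ 18012.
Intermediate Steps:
B(H, D) = √(8 + D)
4814*B(33, 6) = 4814*√(8 + 6) = 4814*√14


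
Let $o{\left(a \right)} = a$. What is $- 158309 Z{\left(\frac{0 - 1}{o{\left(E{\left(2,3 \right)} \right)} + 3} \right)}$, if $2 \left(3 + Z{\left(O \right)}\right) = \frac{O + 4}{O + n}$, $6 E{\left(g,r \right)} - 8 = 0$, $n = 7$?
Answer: $\frac{75830011}{176} \approx 4.3085 \cdot 10^{5}$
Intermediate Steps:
$E{\left(g,r \right)} = \frac{4}{3}$ ($E{\left(g,r \right)} = \frac{4}{3} + \frac{1}{6} \cdot 0 = \frac{4}{3} + 0 = \frac{4}{3}$)
$Z{\left(O \right)} = -3 + \frac{4 + O}{2 \left(7 + O\right)}$ ($Z{\left(O \right)} = -3 + \frac{\left(O + 4\right) \frac{1}{O + 7}}{2} = -3 + \frac{\left(4 + O\right) \frac{1}{7 + O}}{2} = -3 + \frac{\frac{1}{7 + O} \left(4 + O\right)}{2} = -3 + \frac{4 + O}{2 \left(7 + O\right)}$)
$- 158309 Z{\left(\frac{0 - 1}{o{\left(E{\left(2,3 \right)} \right)} + 3} \right)} = - 158309 \frac{-38 - 5 \frac{0 - 1}{\frac{4}{3} + 3}}{2 \left(7 + \frac{0 - 1}{\frac{4}{3} + 3}\right)} = - 158309 \frac{-38 - 5 \left(- \frac{1}{\frac{13}{3}}\right)}{2 \left(7 - \frac{1}{\frac{13}{3}}\right)} = - 158309 \frac{-38 - 5 \left(\left(-1\right) \frac{3}{13}\right)}{2 \left(7 - \frac{3}{13}\right)} = - 158309 \frac{-38 - - \frac{15}{13}}{2 \left(7 - \frac{3}{13}\right)} = - 158309 \frac{-38 + \frac{15}{13}}{2 \cdot \frac{88}{13}} = - 158309 \cdot \frac{1}{2} \cdot \frac{13}{88} \left(- \frac{479}{13}\right) = \left(-158309\right) \left(- \frac{479}{176}\right) = \frac{75830011}{176}$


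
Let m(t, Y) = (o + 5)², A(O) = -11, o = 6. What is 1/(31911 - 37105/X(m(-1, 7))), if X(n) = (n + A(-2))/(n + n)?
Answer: -1/49720 ≈ -2.0113e-5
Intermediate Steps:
m(t, Y) = 121 (m(t, Y) = (6 + 5)² = 11² = 121)
X(n) = (-11 + n)/(2*n) (X(n) = (n - 11)/(n + n) = (-11 + n)/((2*n)) = (-11 + n)*(1/(2*n)) = (-11 + n)/(2*n))
1/(31911 - 37105/X(m(-1, 7))) = 1/(31911 - 37105*242/(-11 + 121)) = 1/(31911 - 37105/((½)*(1/121)*110)) = 1/(31911 - 37105/5/11) = 1/(31911 - 37105*11/5) = 1/(31911 - 81631) = 1/(-49720) = -1/49720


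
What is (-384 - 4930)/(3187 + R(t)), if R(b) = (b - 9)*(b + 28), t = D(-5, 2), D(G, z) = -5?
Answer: -5314/2865 ≈ -1.8548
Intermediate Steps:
t = -5
R(b) = (-9 + b)*(28 + b)
(-384 - 4930)/(3187 + R(t)) = (-384 - 4930)/(3187 + (-252 + (-5)**2 + 19*(-5))) = -5314/(3187 + (-252 + 25 - 95)) = -5314/(3187 - 322) = -5314/2865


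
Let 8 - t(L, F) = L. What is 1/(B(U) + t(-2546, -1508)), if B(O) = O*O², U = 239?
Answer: 1/13654473 ≈ 7.3236e-8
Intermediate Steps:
t(L, F) = 8 - L
B(O) = O³
1/(B(U) + t(-2546, -1508)) = 1/(239³ + (8 - 1*(-2546))) = 1/(13651919 + (8 + 2546)) = 1/(13651919 + 2554) = 1/13654473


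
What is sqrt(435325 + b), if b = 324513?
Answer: sqrt(759838) ≈ 871.69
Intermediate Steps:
sqrt(435325 + b) = sqrt(435325 + 324513) = sqrt(759838)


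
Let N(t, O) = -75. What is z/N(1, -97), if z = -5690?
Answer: 1138/15 ≈ 75.867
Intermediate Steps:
z/N(1, -97) = -5690/(-75) = -5690*(-1/75) = 1138/15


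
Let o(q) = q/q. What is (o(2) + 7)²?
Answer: 64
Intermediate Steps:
o(q) = 1
(o(2) + 7)² = (1 + 7)² = 8² = 64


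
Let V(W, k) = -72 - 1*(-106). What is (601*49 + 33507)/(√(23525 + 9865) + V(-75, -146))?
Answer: -1070252/16117 + 94434*√3710/16117 ≈ 290.48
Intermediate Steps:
V(W, k) = 34 (V(W, k) = -72 + 106 = 34)
(601*49 + 33507)/(√(23525 + 9865) + V(-75, -146)) = (601*49 + 33507)/(√(23525 + 9865) + 34) = (29449 + 33507)/(√33390 + 34) = 62956/(3*√3710 + 34) = 62956/(34 + 3*√3710)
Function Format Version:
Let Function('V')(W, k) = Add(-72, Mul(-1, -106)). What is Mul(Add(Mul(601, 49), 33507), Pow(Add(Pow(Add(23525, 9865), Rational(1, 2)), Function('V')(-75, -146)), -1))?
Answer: Add(Rational(-1070252, 16117), Mul(Rational(94434, 16117), Pow(3710, Rational(1, 2)))) ≈ 290.48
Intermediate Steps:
Function('V')(W, k) = 34 (Function('V')(W, k) = Add(-72, 106) = 34)
Mul(Add(Mul(601, 49), 33507), Pow(Add(Pow(Add(23525, 9865), Rational(1, 2)), Function('V')(-75, -146)), -1)) = Mul(Add(Mul(601, 49), 33507), Pow(Add(Pow(Add(23525, 9865), Rational(1, 2)), 34), -1)) = Mul(Add(29449, 33507), Pow(Add(Pow(33390, Rational(1, 2)), 34), -1)) = Mul(62956, Pow(Add(Mul(3, Pow(3710, Rational(1, 2))), 34), -1)) = Mul(62956, Pow(Add(34, Mul(3, Pow(3710, Rational(1, 2)))), -1))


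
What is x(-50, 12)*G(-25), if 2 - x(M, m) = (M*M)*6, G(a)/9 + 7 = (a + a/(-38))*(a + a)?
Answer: -3103506144/19 ≈ -1.6334e+8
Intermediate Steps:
G(a) = -63 + 333*a**2/19 (G(a) = -63 + 9*((a + a/(-38))*(a + a)) = -63 + 9*((a + a*(-1/38))*(2*a)) = -63 + 9*((a - a/38)*(2*a)) = -63 + 9*((37*a/38)*(2*a)) = -63 + 9*(37*a**2/19) = -63 + 333*a**2/19)
x(M, m) = 2 - 6*M**2 (x(M, m) = 2 - M*M*6 = 2 - M**2*6 = 2 - 6*M**2)
x(-50, 12)*G(-25) = (2 - 6*(-50)**2)*(-63 + (333/19)*(-25)**2) = (2 - 6*2500)*(-63 + (333/19)*625) = (2 - 15000)*(-63 + 208125/19) = -14998*206928/19 = -3103506144/19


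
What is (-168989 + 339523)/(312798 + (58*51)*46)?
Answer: 85267/224433 ≈ 0.37992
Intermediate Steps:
(-168989 + 339523)/(312798 + (58*51)*46) = 170534/(312798 + 2958*46) = 170534/(312798 + 136068) = 170534/448866 = 170534*(1/448866) = 85267/224433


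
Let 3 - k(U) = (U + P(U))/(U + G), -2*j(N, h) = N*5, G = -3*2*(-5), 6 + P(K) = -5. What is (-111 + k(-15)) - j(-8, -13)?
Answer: -1894/15 ≈ -126.27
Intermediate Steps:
P(K) = -11 (P(K) = -6 - 5 = -11)
G = 30 (G = -6*(-5) = 30)
j(N, h) = -5*N/2 (j(N, h) = -N*5/2 = -5*N/2)
k(U) = 3 - (-11 + U)/(30 + U) (k(U) = 3 - (U - 11)/(U + 30) = 3 - (-11 + U)/(30 + U))
(-111 + k(-15)) - j(-8, -13) = (-111 + (101 + 2*(-15))/(30 - 15)) - (-5)*(-8)/2 = (-111 + (101 - 30)/15) - 1*20 = (-111 + (1/15)*71) - 20 = (-111 + 71/15) - 20 = -1594/15 - 20 = -1894/15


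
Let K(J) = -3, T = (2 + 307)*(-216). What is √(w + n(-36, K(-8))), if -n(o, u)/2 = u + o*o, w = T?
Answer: I*√69330 ≈ 263.31*I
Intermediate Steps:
T = -66744 (T = 309*(-216) = -66744)
w = -66744
n(o, u) = -2*u - 2*o² (n(o, u) = -2*(u + o*o) = -2*(u + o²) = -2*u - 2*o²)
√(w + n(-36, K(-8))) = √(-66744 + (-2*(-3) - 2*(-36)²)) = √(-66744 + (6 - 2*1296)) = √(-66744 + (6 - 2592)) = √(-66744 - 2586) = √(-69330) = I*√69330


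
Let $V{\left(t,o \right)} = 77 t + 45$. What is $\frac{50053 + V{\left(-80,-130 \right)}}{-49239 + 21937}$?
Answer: $- \frac{21969}{13651} \approx -1.6093$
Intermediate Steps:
$V{\left(t,o \right)} = 45 + 77 t$
$\frac{50053 + V{\left(-80,-130 \right)}}{-49239 + 21937} = \frac{50053 + \left(45 + 77 \left(-80\right)\right)}{-49239 + 21937} = \frac{50053 + \left(45 - 6160\right)}{-27302} = \left(50053 - 6115\right) \left(- \frac{1}{27302}\right) = 43938 \left(- \frac{1}{27302}\right) = - \frac{21969}{13651}$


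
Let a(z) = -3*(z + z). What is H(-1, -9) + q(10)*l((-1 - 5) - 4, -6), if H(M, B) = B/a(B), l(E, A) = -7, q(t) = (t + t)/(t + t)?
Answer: -43/6 ≈ -7.1667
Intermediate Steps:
q(t) = 1 (q(t) = (2*t)/((2*t)) = (2*t)*(1/(2*t)) = 1)
a(z) = -6*z
H(M, B) = -⅙ (H(M, B) = B/((-6*B)) = B*(-1/(6*B)) = -⅙)
H(-1, -9) + q(10)*l((-1 - 5) - 4, -6) = -⅙ + 1*(-7) = -⅙ - 7 = -43/6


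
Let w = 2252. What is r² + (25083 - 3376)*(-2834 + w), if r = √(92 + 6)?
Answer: -12633376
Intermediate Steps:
r = 7*√2 (r = √98 = 7*√2 ≈ 9.8995)
r² + (25083 - 3376)*(-2834 + w) = (7*√2)² + (25083 - 3376)*(-2834 + 2252) = 98 + 21707*(-582) = 98 - 12633474 = -12633376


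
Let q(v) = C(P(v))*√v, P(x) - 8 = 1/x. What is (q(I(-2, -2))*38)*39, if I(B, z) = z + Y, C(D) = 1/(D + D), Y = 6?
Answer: 1976/11 ≈ 179.64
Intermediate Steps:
P(x) = 8 + 1/x
C(D) = 1/(2*D)
I(B, z) = 6 + z (I(B, z) = z + 6 = 6 + z)
q(v) = √v/(2*(8 + 1/v)) (q(v) = (1/(2*(8 + 1/v)))*√v = √v/(2*(8 + 1/v)))
(q(I(-2, -2))*38)*39 = (((6 - 2)^(3/2)/(2*(1 + 8*(6 - 2))))*38)*39 = ((4^(3/2)/(2*(1 + 8*4)))*38)*39 = (((½)*8/(1 + 32))*38)*39 = (((½)*8/33)*38)*39 = (((½)*8*(1/33))*38)*39 = ((4/33)*38)*39 = (152/33)*39 = 1976/11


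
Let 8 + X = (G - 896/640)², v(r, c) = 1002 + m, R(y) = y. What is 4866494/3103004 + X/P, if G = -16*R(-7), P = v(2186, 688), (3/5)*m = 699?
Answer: 605974130943/84052620850 ≈ 7.2095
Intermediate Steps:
m = 1165 (m = (5/3)*699 = 1165)
v(r, c) = 2167 (v(r, c) = 1002 + 1165 = 2167)
P = 2167
G = 112 (G = -16*(-7) = 112)
X = 305609/25 (X = -8 + (112 - 896/640)² = -8 + (112 - 896*1/640)² = -8 + (112 - 7/5)² = -8 + (553/5)² = -8 + 305809/25 = 305609/25 ≈ 12224.)
4866494/3103004 + X/P = 4866494/3103004 + (305609/25)/2167 = 4866494*(1/3103004) + (305609/25)*(1/2167) = 2433247/1551502 + 305609/54175 = 605974130943/84052620850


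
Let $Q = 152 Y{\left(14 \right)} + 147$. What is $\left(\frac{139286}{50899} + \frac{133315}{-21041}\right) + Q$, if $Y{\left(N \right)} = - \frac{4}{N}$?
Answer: $\frac{749466063562}{7496761013} \approx 99.972$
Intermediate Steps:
$Q = \frac{725}{7}$ ($Q = 152 \left(- \frac{4}{14}\right) + 147 = 152 \left(\left(-4\right) \frac{1}{14}\right) + 147 = 152 \left(- \frac{2}{7}\right) + 147 = - \frac{304}{7} + 147 = \frac{725}{7} \approx 103.57$)
$\left(\frac{139286}{50899} + \frac{133315}{-21041}\right) + Q = \left(\frac{139286}{50899} + \frac{133315}{-21041}\right) + \frac{725}{7} = \left(139286 \cdot \frac{1}{50899} + 133315 \left(- \frac{1}{21041}\right)\right) + \frac{725}{7} = \left(\frac{139286}{50899} - \frac{133315}{21041}\right) + \frac{725}{7} = - \frac{3854883459}{1070965859} + \frac{725}{7} = \frac{749466063562}{7496761013}$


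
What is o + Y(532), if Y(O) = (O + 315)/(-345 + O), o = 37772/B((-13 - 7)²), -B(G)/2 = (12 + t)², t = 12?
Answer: -138355/4896 ≈ -28.259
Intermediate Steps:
B(G) = -1152 (B(G) = -2*(12 + 12)² = -2*24² = -2*576 = -1152)
o = -9443/288 (o = 37772/(-1152) = 37772*(-1/1152) = -9443/288 ≈ -32.788)
Y(O) = (315 + O)/(-345 + O)
o + Y(532) = -9443/288 + (315 + 532)/(-345 + 532) = -9443/288 + 847/187 = -9443/288 + (1/187)*847 = -9443/288 + 77/17 = -138355/4896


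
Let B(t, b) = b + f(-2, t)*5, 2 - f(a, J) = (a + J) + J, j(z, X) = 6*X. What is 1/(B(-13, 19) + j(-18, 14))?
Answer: 1/253 ≈ 0.0039526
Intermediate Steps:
f(a, J) = 2 - a - 2*J (f(a, J) = 2 - ((a + J) + J) = 2 - ((J + a) + J) = 2 - (a + 2*J) = 2 + (-a - 2*J) = 2 - a - 2*J)
B(t, b) = 20 + b - 10*t (B(t, b) = b + (2 - 1*(-2) - 2*t)*5 = b + (2 + 2 - 2*t)*5 = b + (4 - 2*t)*5 = b + (20 - 10*t) = 20 + b - 10*t)
1/(B(-13, 19) + j(-18, 14)) = 1/((20 + 19 - 10*(-13)) + 6*14) = 1/((20 + 19 + 130) + 84) = 1/(169 + 84) = 1/253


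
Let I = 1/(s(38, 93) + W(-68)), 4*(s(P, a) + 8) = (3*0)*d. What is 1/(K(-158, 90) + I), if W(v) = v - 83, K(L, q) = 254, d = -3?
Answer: 159/40385 ≈ 0.0039371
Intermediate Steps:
s(P, a) = -8 (s(P, a) = -8 + ((3*0)*(-3))/4 = -8 + (0*(-3))/4 = -8 + (¼)*0 = -8 + 0 = -8)
W(v) = -83 + v
I = -1/159 (I = 1/(-8 + (-83 - 68)) = 1/(-8 - 151) = 1/(-159) = -1/159 ≈ -0.0062893)
1/(K(-158, 90) + I) = 1/(254 - 1/159) = 1/(40385/159) = 159/40385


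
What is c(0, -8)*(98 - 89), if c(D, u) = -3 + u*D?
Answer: -27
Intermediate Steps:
c(D, u) = -3 + D*u
c(0, -8)*(98 - 89) = (-3 + 0*(-8))*(98 - 89) = (-3 + 0)*9 = -3*9 = -27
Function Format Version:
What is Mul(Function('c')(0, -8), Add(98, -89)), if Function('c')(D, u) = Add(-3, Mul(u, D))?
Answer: -27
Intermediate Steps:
Function('c')(D, u) = Add(-3, Mul(D, u))
Mul(Function('c')(0, -8), Add(98, -89)) = Mul(Add(-3, Mul(0, -8)), Add(98, -89)) = Mul(Add(-3, 0), 9) = Mul(-3, 9) = -27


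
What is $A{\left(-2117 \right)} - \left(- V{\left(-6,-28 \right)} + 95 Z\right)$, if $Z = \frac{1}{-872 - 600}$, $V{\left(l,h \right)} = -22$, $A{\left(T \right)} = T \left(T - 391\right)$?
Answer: $\frac{7815457503}{1472} \approx 5.3094 \cdot 10^{6}$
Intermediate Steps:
$A{\left(T \right)} = T \left(-391 + T\right)$
$Z = - \frac{1}{1472}$ ($Z = \frac{1}{-1472} = - \frac{1}{1472} \approx -0.00067935$)
$A{\left(-2117 \right)} - \left(- V{\left(-6,-28 \right)} + 95 Z\right) = - 2117 \left(-391 - 2117\right) - \frac{32289}{1472} = \left(-2117\right) \left(-2508\right) + \left(\frac{95}{1472} - 22\right) = 5309436 - \frac{32289}{1472} = \frac{7815457503}{1472}$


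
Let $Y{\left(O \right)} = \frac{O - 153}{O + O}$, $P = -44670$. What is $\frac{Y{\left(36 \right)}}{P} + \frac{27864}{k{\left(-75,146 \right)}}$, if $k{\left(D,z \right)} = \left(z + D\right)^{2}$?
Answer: $\frac{9957544573}{1801451760} \approx 5.5275$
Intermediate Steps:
$Y{\left(O \right)} = \frac{-153 + O}{2 O}$
$k{\left(D,z \right)} = \left(D + z\right)^{2}$
$\frac{Y{\left(36 \right)}}{P} + \frac{27864}{k{\left(-75,146 \right)}} = \frac{\frac{1}{2} \cdot \frac{1}{36} \left(-153 + 36\right)}{-44670} + \frac{27864}{\left(-75 + 146\right)^{2}} = \frac{1}{2} \cdot \frac{1}{36} \left(-117\right) \left(- \frac{1}{44670}\right) + \frac{27864}{71^{2}} = \left(- \frac{13}{8}\right) \left(- \frac{1}{44670}\right) + \frac{27864}{5041} = \frac{13}{357360} + 27864 \cdot \frac{1}{5041} = \frac{13}{357360} + \frac{27864}{5041} = \frac{9957544573}{1801451760}$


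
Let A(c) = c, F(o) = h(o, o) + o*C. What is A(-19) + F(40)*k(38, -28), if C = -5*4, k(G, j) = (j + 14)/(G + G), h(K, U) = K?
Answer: 121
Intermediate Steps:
k(G, j) = (14 + j)/(2*G) (k(G, j) = (14 + j)/((2*G)) = (14 + j)*(1/(2*G)) = (14 + j)/(2*G))
C = -20
F(o) = -19*o (F(o) = o + o*(-20) = o - 20*o = -19*o)
A(-19) + F(40)*k(38, -28) = -19 + (-19*40)*((½)*(14 - 28)/38) = -19 - 380*(-14)/38 = -19 - 760*(-7/38) = -19 + 140 = 121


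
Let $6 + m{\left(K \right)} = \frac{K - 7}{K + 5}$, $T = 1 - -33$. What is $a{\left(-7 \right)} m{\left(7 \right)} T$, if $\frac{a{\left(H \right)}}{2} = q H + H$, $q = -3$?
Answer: $-5712$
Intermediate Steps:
$T = 34$ ($T = 1 + 33 = 34$)
$m{\left(K \right)} = -6 + \frac{-7 + K}{5 + K}$ ($m{\left(K \right)} = -6 + \frac{K - 7}{K + 5} = -6 + \frac{-7 + K}{5 + K}$)
$a{\left(H \right)} = - 4 H$ ($a{\left(H \right)} = 2 \left(- 3 H + H\right) = 2 \left(- 2 H\right) = - 4 H$)
$a{\left(-7 \right)} m{\left(7 \right)} T = \left(-4\right) \left(-7\right) \frac{-37 - 35}{5 + 7} \cdot 34 = 28 \frac{-37 - 35}{12} \cdot 34 = 28 \cdot \frac{1}{12} \left(-72\right) 34 = 28 \left(-6\right) 34 = \left(-168\right) 34 = -5712$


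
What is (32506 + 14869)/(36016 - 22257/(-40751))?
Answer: 1930578625/1467710273 ≈ 1.3154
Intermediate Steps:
(32506 + 14869)/(36016 - 22257/(-40751)) = 47375/(36016 - 22257*(-1/40751)) = 47375/(36016 + 22257/40751) = 47375/(1467710273/40751) = 47375*(40751/1467710273) = 1930578625/1467710273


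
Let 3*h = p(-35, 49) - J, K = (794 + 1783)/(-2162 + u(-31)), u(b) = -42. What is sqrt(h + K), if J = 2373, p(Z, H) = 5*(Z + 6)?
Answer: I*sqrt(9186387159)/3306 ≈ 28.991*I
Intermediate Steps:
p(Z, H) = 30 + 5*Z (p(Z, H) = 5*(6 + Z) = 30 + 5*Z)
K = -2577/2204 (K = (794 + 1783)/(-2162 - 42) = 2577/(-2204) = 2577*(-1/2204) = -2577/2204 ≈ -1.1692)
h = -2518/3 (h = ((30 + 5*(-35)) - 1*2373)/3 = ((30 - 175) - 2373)/3 = (-145 - 2373)/3 = (1/3)*(-2518) = -2518/3 ≈ -839.33)
sqrt(h + K) = sqrt(-2518/3 - 2577/2204) = sqrt(-5557403/6612) = I*sqrt(9186387159)/3306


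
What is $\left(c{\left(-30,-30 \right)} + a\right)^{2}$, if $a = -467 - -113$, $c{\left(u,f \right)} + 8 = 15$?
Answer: $120409$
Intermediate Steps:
$c{\left(u,f \right)} = 7$ ($c{\left(u,f \right)} = -8 + 15 = 7$)
$a = -354$ ($a = -467 + 113 = -354$)
$\left(c{\left(-30,-30 \right)} + a\right)^{2} = \left(7 - 354\right)^{2} = \left(-347\right)^{2} = 120409$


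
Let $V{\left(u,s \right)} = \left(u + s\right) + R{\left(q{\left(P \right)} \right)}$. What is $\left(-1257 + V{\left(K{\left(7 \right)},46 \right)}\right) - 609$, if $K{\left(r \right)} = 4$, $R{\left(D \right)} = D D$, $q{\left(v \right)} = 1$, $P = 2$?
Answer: $-1815$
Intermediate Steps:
$R{\left(D \right)} = D^{2}$
$V{\left(u,s \right)} = 1 + s + u$ ($V{\left(u,s \right)} = \left(u + s\right) + 1^{2} = \left(s + u\right) + 1 = 1 + s + u$)
$\left(-1257 + V{\left(K{\left(7 \right)},46 \right)}\right) - 609 = \left(-1257 + \left(1 + 46 + 4\right)\right) - 609 = \left(-1257 + 51\right) - 609 = -1206 - 609 = -1815$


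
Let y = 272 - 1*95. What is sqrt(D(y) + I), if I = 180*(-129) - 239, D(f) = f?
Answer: I*sqrt(23282) ≈ 152.58*I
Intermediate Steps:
y = 177 (y = 272 - 95 = 177)
I = -23459 (I = -23220 - 239 = -23459)
sqrt(D(y) + I) = sqrt(177 - 23459) = sqrt(-23282) = I*sqrt(23282)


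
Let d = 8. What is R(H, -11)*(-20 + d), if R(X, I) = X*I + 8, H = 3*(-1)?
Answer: -492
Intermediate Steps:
H = -3
R(X, I) = 8 + I*X (R(X, I) = I*X + 8 = 8 + I*X)
R(H, -11)*(-20 + d) = (8 - 11*(-3))*(-20 + 8) = (8 + 33)*(-12) = 41*(-12) = -492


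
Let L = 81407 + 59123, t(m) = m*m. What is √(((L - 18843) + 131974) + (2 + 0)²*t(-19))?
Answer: 3*√28345 ≈ 505.08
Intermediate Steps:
t(m) = m²
L = 140530
√(((L - 18843) + 131974) + (2 + 0)²*t(-19)) = √(((140530 - 18843) + 131974) + (2 + 0)²*(-19)²) = √((121687 + 131974) + 2²*361) = √(253661 + 4*361) = √(253661 + 1444) = √255105 = 3*√28345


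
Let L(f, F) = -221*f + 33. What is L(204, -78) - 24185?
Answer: -69236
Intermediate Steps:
L(f, F) = 33 - 221*f
L(204, -78) - 24185 = (33 - 221*204) - 24185 = (33 - 45084) - 24185 = -45051 - 24185 = -69236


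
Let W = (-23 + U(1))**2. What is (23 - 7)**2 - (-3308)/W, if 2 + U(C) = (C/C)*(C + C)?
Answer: 138732/529 ≈ 262.25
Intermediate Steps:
U(C) = -2 + 2*C (U(C) = -2 + (C/C)*(C + C) = -2 + 1*(2*C) = -2 + 2*C)
W = 529 (W = (-23 + (-2 + 2*1))**2 = (-23 + (-2 + 2))**2 = (-23 + 0)**2 = (-23)**2 = 529)
(23 - 7)**2 - (-3308)/W = (23 - 7)**2 - (-3308)/529 = 16**2 - (-3308)/529 = 256 - 1*(-3308/529) = 256 + 3308/529 = 138732/529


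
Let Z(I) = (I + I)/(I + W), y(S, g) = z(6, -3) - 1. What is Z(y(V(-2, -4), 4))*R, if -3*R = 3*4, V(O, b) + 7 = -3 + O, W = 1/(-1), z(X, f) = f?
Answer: -32/5 ≈ -6.4000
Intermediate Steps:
W = -1
V(O, b) = -10 + O (V(O, b) = -7 + (-3 + O) = -10 + O)
y(S, g) = -4 (y(S, g) = -3 - 1 = -4)
Z(I) = 2*I/(-1 + I) (Z(I) = (I + I)/(I - 1) = (2*I)/(-1 + I) = 2*I/(-1 + I))
R = -4 ≈ -4.0000
Z(y(V(-2, -4), 4))*R = (2*(-4)/(-1 - 4))*(-4) = (2*(-4)/(-5))*(-4) = (2*(-4)*(-⅕))*(-4) = (8/5)*(-4) = -32/5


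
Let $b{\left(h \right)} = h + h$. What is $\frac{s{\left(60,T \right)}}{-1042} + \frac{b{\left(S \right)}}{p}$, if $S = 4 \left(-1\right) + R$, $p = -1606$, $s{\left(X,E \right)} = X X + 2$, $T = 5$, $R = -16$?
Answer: $- \frac{1435783}{418363} \approx -3.4319$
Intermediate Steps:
$s{\left(X,E \right)} = 2 + X^{2}$ ($s{\left(X,E \right)} = X^{2} + 2 = 2 + X^{2}$)
$S = -20$ ($S = 4 \left(-1\right) - 16 = -4 - 16 = -20$)
$b{\left(h \right)} = 2 h$
$\frac{s{\left(60,T \right)}}{-1042} + \frac{b{\left(S \right)}}{p} = \frac{2 + 60^{2}}{-1042} + \frac{2 \left(-20\right)}{-1606} = \left(2 + 3600\right) \left(- \frac{1}{1042}\right) - - \frac{20}{803} = 3602 \left(- \frac{1}{1042}\right) + \frac{20}{803} = - \frac{1801}{521} + \frac{20}{803} = - \frac{1435783}{418363}$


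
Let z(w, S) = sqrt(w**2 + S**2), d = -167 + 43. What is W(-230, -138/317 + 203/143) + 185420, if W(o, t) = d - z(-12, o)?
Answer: 185296 - 2*sqrt(13261) ≈ 1.8507e+5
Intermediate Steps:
d = -124
z(w, S) = sqrt(S**2 + w**2)
W(o, t) = -124 - sqrt(144 + o**2) (W(o, t) = -124 - sqrt(o**2 + (-12)**2) = -124 - sqrt(o**2 + 144) = -124 - sqrt(144 + o**2))
W(-230, -138/317 + 203/143) + 185420 = (-124 - sqrt(144 + (-230)**2)) + 185420 = (-124 - sqrt(144 + 52900)) + 185420 = (-124 - sqrt(53044)) + 185420 = (-124 - 2*sqrt(13261)) + 185420 = 185296 - 2*sqrt(13261)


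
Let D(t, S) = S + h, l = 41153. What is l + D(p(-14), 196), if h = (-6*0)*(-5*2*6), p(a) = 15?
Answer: 41349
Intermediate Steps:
h = 0 (h = 0*(-10*6) = 0*(-60) = 0)
D(t, S) = S (D(t, S) = S + 0 = S)
l + D(p(-14), 196) = 41153 + 196 = 41349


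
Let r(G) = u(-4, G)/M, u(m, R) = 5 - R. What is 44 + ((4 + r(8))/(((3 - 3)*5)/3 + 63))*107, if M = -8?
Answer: 3703/72 ≈ 51.431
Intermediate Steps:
r(G) = -5/8 + G/8 (r(G) = (5 - G)/(-8) = (5 - G)*(-⅛) = -5/8 + G/8)
44 + ((4 + r(8))/(((3 - 3)*5)/3 + 63))*107 = 44 + ((4 + (-5/8 + (⅛)*8))/(((3 - 3)*5)/3 + 63))*107 = 44 + ((4 + (-5/8 + 1))/((0*5)*(⅓) + 63))*107 = 44 + ((4 + 3/8)/(0*(⅓) + 63))*107 = 44 + (35/(8*(0 + 63)))*107 = 44 + ((35/8)/63)*107 = 44 + ((35/8)*(1/63))*107 = 44 + (5/72)*107 = 44 + 535/72 = 3703/72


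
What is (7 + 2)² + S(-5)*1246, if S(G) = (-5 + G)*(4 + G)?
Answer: 12541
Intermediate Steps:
(7 + 2)² + S(-5)*1246 = (7 + 2)² + (-20 + (-5)² - 1*(-5))*1246 = 9² + (-20 + 25 + 5)*1246 = 81 + 10*1246 = 81 + 12460 = 12541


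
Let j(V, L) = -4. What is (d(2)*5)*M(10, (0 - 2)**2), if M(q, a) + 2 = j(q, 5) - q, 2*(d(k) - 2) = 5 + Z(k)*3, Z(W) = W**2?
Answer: -840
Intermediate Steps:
d(k) = 9/2 + 3*k**2/2 (d(k) = 2 + (5 + k**2*3)/2 = 2 + (5 + 3*k**2)/2 = 2 + (5/2 + 3*k**2/2) = 9/2 + 3*k**2/2)
M(q, a) = -6 - q (M(q, a) = -2 + (-4 - q) = -6 - q)
(d(2)*5)*M(10, (0 - 2)**2) = ((9/2 + (3/2)*2**2)*5)*(-6 - 1*10) = ((9/2 + (3/2)*4)*5)*(-6 - 10) = ((9/2 + 6)*5)*(-16) = ((21/2)*5)*(-16) = (105/2)*(-16) = -840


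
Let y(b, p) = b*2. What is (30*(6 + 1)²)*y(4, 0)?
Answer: 11760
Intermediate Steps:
y(b, p) = 2*b
(30*(6 + 1)²)*y(4, 0) = (30*(6 + 1)²)*(2*4) = (30*7²)*8 = (30*49)*8 = 1470*8 = 11760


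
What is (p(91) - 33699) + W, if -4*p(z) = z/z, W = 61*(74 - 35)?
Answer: -125281/4 ≈ -31320.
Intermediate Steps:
W = 2379 (W = 61*39 = 2379)
p(z) = -¼ (p(z) = -z/(4*z) = -¼*1 = -¼)
(p(91) - 33699) + W = (-¼ - 33699) + 2379 = -134797/4 + 2379 = -125281/4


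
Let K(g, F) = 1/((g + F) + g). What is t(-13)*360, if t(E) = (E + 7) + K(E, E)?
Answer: -28200/13 ≈ -2169.2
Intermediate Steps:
K(g, F) = 1/(F + 2*g) (K(g, F) = 1/((F + g) + g) = 1/(F + 2*g))
t(E) = 7 + E + 1/(3*E) (t(E) = (E + 7) + 1/(E + 2*E) = (7 + E) + 1/(3*E) = 7 + E + 1/(3*E))
t(-13)*360 = (7 - 13 + (⅓)/(-13))*360 = (7 - 13 + (⅓)*(-1/13))*360 = (7 - 13 - 1/39)*360 = -235/39*360 = -28200/13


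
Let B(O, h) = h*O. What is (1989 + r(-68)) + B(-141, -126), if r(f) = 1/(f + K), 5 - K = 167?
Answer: 4543649/230 ≈ 19755.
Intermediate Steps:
K = -162 (K = 5 - 1*167 = 5 - 167 = -162)
r(f) = 1/(-162 + f) (r(f) = 1/(f - 162) = 1/(-162 + f))
B(O, h) = O*h
(1989 + r(-68)) + B(-141, -126) = (1989 + 1/(-162 - 68)) - 141*(-126) = (1989 + 1/(-230)) + 17766 = (1989 - 1/230) + 17766 = 457469/230 + 17766 = 4543649/230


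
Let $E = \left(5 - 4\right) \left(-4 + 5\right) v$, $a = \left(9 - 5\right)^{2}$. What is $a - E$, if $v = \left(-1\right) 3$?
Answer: $19$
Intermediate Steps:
$v = -3$
$a = 16$ ($a = 4^{2} = 16$)
$E = -3$ ($E = \left(5 - 4\right) \left(-4 + 5\right) \left(-3\right) = 1 \cdot 1 \left(-3\right) = 1 \left(-3\right) = -3$)
$a - E = 16 - -3 = 16 + 3 = 19$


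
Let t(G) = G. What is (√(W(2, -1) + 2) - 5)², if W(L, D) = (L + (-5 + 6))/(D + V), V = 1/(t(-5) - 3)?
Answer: (15 - I*√6)²/9 ≈ 24.333 - 8.165*I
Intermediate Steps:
V = -⅛ (V = 1/(-5 - 3) = 1/(-8) = -⅛ ≈ -0.12500)
W(L, D) = (1 + L)/(-⅛ + D) (W(L, D) = (L + (-5 + 6))/(D - ⅛) = (L + 1)/(-⅛ + D) = (1 + L)/(-⅛ + D))
(√(W(2, -1) + 2) - 5)² = (√(8*(1 + 2)/(-1 + 8*(-1)) + 2) - 5)² = (√(8*3/(-1 - 8) + 2) - 5)² = (√(8*3/(-9) + 2) - 5)² = (√(8*(-⅑)*3 + 2) - 5)² = (√(-8/3 + 2) - 5)² = (√(-⅔) - 5)² = (I*√6/3 - 5)² = (-5 + I*√6/3)²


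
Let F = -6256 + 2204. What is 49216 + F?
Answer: 45164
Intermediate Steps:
F = -4052
49216 + F = 49216 - 4052 = 45164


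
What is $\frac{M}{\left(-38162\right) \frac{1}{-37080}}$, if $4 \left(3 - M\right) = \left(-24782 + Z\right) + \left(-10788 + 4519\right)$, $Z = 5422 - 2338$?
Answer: $\frac{129682665}{19081} \approx 6796.4$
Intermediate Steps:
$Z = 3084$
$M = \frac{27979}{4}$ ($M = 3 - \frac{\left(-24782 + 3084\right) + \left(-10788 + 4519\right)}{4} = 3 - \frac{-21698 - 6269}{4} = 3 - - \frac{27967}{4} = 3 + \frac{27967}{4} = \frac{27979}{4} \approx 6994.8$)
$\frac{M}{\left(-38162\right) \frac{1}{-37080}} = \frac{27979}{4 \left(- \frac{38162}{-37080}\right)} = \frac{27979}{4 \left(\left(-38162\right) \left(- \frac{1}{37080}\right)\right)} = \frac{27979}{4 \cdot \frac{19081}{18540}} = \frac{27979}{4} \cdot \frac{18540}{19081} = \frac{129682665}{19081}$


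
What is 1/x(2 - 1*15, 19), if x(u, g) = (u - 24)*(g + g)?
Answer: -1/1406 ≈ -0.00071124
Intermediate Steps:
x(u, g) = 2*g*(-24 + u) (x(u, g) = (-24 + u)*(2*g) = 2*g*(-24 + u))
1/x(2 - 1*15, 19) = 1/(2*19*(-24 + (2 - 1*15))) = 1/(2*19*(-24 + (2 - 15))) = 1/(2*19*(-24 - 13)) = 1/(2*19*(-37)) = 1/(-1406) = -1/1406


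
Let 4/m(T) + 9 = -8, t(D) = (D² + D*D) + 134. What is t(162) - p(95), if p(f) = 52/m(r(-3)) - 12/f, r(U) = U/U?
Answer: 5020097/95 ≈ 52843.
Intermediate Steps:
t(D) = 134 + 2*D² (t(D) = (D² + D²) + 134 = 2*D² + 134 = 134 + 2*D²)
r(U) = 1
m(T) = -4/17 (m(T) = 4/(-9 - 8) = 4/(-17) = 4*(-1/17) = -4/17)
p(f) = -221 - 12/f (p(f) = 52/(-4/17) - 12/f = 52*(-17/4) - 12/f = -221 - 12/f)
t(162) - p(95) = (134 + 2*162²) - (-221 - 12/95) = (134 + 2*26244) - (-221 - 12*1/95) = (134 + 52488) - (-221 - 12/95) = 52622 - 1*(-21007/95) = 52622 + 21007/95 = 5020097/95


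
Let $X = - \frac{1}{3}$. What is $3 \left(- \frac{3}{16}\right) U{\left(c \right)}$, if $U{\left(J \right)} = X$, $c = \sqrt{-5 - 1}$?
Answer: $\frac{3}{16} \approx 0.1875$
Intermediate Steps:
$c = i \sqrt{6}$ ($c = \sqrt{-6} = i \sqrt{6} \approx 2.4495 i$)
$X = - \frac{1}{3}$ ($X = \left(-1\right) \frac{1}{3} = - \frac{1}{3} \approx -0.33333$)
$U{\left(J \right)} = - \frac{1}{3}$
$3 \left(- \frac{3}{16}\right) U{\left(c \right)} = 3 \left(- \frac{3}{16}\right) \left(- \frac{1}{3}\right) = \left(- \frac{9}{16}\right) \left(- \frac{1}{3}\right) = \frac{3}{16}$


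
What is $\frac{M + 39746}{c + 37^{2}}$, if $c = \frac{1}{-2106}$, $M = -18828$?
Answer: $\frac{44053308}{2883113} \approx 15.28$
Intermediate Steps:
$c = - \frac{1}{2106} \approx -0.00047483$
$\frac{M + 39746}{c + 37^{2}} = \frac{-18828 + 39746}{- \frac{1}{2106} + 37^{2}} = \frac{20918}{- \frac{1}{2106} + 1369} = \frac{20918}{\frac{2883113}{2106}} = 20918 \cdot \frac{2106}{2883113} = \frac{44053308}{2883113}$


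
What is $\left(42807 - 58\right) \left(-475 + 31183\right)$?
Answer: $1312736292$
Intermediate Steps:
$\left(42807 - 58\right) \left(-475 + 31183\right) = 42749 \cdot 30708 = 1312736292$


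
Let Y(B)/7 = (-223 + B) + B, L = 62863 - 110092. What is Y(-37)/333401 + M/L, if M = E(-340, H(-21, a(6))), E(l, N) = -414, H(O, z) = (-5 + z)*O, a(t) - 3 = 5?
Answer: 13279641/5248731943 ≈ 0.0025301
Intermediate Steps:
a(t) = 8 (a(t) = 3 + 5 = 8)
L = -47229
Y(B) = -1561 + 14*B (Y(B) = 7*((-223 + B) + B) = 7*(-223 + 2*B) = -1561 + 14*B)
H(O, z) = O*(-5 + z)
M = -414
Y(-37)/333401 + M/L = (-1561 + 14*(-37))/333401 - 414/(-47229) = (-1561 - 518)*(1/333401) - 414*(-1/47229) = -2079*1/333401 + 138/15743 = -2079/333401 + 138/15743 = 13279641/5248731943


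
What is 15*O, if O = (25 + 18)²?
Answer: 27735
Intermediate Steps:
O = 1849 (O = 43² = 1849)
15*O = 15*1849 = 27735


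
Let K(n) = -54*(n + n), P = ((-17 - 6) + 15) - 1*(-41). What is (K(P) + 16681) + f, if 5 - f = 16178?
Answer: -3056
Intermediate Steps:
f = -16173 (f = 5 - 1*16178 = 5 - 16178 = -16173)
P = 33 (P = (-23 + 15) + 41 = -8 + 41 = 33)
K(n) = -108*n
(K(P) + 16681) + f = (-108*33 + 16681) - 16173 = (-3564 + 16681) - 16173 = 13117 - 16173 = -3056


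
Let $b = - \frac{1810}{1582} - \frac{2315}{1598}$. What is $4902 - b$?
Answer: $\frac{6199493591}{1264018} \approx 4904.6$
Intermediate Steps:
$b = - \frac{3277355}{1264018}$ ($b = \left(-1810\right) \frac{1}{1582} - \frac{2315}{1598} = - \frac{905}{791} - \frac{2315}{1598} = - \frac{3277355}{1264018} \approx -2.5928$)
$4902 - b = 4902 - - \frac{3277355}{1264018} = 4902 + \frac{3277355}{1264018} = \frac{6199493591}{1264018}$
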